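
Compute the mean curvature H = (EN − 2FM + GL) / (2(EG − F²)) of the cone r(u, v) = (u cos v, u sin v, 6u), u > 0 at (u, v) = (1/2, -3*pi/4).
H = 6*sqrt(37)/37

With E = 37, F = 0, G = u^2, L = 0, M = 0, N = 6*sqrt(37)*u^2/(37*Abs(u)), assemble
  H = (EN − 2FM + GL) / (2(EG − F²)) = 3*sqrt(37)/(37*Abs(u)).
At (u, v) = (1/2, -3*pi/4): H = 6*sqrt(37)/37.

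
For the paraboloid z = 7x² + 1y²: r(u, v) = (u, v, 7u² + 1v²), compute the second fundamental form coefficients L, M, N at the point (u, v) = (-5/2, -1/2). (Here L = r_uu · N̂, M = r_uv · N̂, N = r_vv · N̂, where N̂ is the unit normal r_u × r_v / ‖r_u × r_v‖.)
L = 14*sqrt(1227)/1227;  M = 0;  N = 2*sqrt(1227)/1227

Compute the unit normal N̂(u, v) = (-14*u/sqrt(196*u^2 + 4*v^2 + 1), -2*v/sqrt(196*u^2 + 4*v^2 + 1), 1/sqrt(196*u^2 + 4*v^2 + 1)), and the second partials r_uu, r_uv, r_vv. Take dot products:
  L(u, v) = r_uu · N̂ = 14/sqrt(196*u^2 + 4*v^2 + 1),
  M(u, v) = r_uv · N̂ = 0,
  N(u, v) = r_vv · N̂ = 2/sqrt(196*u^2 + 4*v^2 + 1).
Evaluating at (u, v) = (-5/2, -1/2):
  L = 14*sqrt(1227)/1227, M = 0, N = 2*sqrt(1227)/1227.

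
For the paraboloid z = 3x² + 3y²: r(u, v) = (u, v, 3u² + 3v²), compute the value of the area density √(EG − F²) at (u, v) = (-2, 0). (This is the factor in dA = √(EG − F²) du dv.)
√(EG − F²)|_{(-2, 0)} = sqrt(145)

E = 36*u^2 + 1, F = 36*u*v, G = 36*v^2 + 1, so EG − F² = 36*u^2 + 36*v^2 + 1. Taking the positive square root: √(EG − F²) = sqrt(36*u^2 + 36*v^2 + 1). At (u, v) = (-2, 0): sqrt(145).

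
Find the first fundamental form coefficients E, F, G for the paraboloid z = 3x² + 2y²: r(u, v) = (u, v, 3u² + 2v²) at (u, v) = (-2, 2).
E = 145;  F = -96;  G = 65

Partials: r_u = (1, 0, 6*u), r_v = (0, 1, 4*v). As functions of (u, v):
  E = r_u · r_u = 36*u^2 + 1,
  F = r_u · r_v = 24*u*v,
  G = r_v · r_v = 16*v^2 + 1.
Evaluating at (u, v) = (-2, 2): E = 145, F = -96, G = 65.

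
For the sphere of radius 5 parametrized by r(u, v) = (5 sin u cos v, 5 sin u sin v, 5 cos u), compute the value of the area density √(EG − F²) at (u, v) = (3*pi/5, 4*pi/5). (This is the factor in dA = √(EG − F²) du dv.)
√(EG − F²)|_{(3*pi/5, 4*pi/5)} = 25*sqrt(2*sqrt(5) + 10)/4

E = 25, F = 0, G = 25*sin(u)^2, so EG − F² = 625*sin(u)^2. Taking the positive square root: √(EG − F²) = 25*Abs(sin(u)). At (u, v) = (3*pi/5, 4*pi/5): 25*sqrt(2*sqrt(5) + 10)/4.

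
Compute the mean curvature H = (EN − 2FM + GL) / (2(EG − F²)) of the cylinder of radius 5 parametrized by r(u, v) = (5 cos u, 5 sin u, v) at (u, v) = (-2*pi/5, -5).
H = -1/10

With E = 25, F = 0, G = 1, L = -5, M = 0, N = 0, assemble
  H = (EN − 2FM + GL) / (2(EG − F²)) = -1/10.
At (u, v) = (-2*pi/5, -5): H = -1/10.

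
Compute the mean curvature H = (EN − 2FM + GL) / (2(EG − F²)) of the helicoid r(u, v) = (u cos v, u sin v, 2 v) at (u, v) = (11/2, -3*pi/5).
H = 0

With E = 1, F = 0, G = u^2 + 4, L = 0, M = -2/sqrt(u^2 + 4), N = 0, assemble
  H = (EN − 2FM + GL) / (2(EG − F²)) = 0.
At (u, v) = (11/2, -3*pi/5): H = 0.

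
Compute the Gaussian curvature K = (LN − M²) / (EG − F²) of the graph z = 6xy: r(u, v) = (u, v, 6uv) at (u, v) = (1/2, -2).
K = -9/5929

Coefficients of the first fundamental form: E = 36*v^2 + 1, F = 36*u*v, G = 36*u^2 + 1.
Coefficients of the second fundamental form: L = 0, M = 6/sqrt(36*u^2 + 36*v^2 + 1), N = 0.
Assemble K = (LN − M²)/(EG − F²) = -36/(1296*u^4 + 2592*u^2*v^2 + 72*u^2 + 1296*v^4 + 72*v^2 + 1). At (u, v) = (1/2, -2): K = -9/5929.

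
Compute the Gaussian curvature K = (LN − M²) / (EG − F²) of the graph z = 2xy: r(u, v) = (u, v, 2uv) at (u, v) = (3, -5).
K = -4/18769

Coefficients of the first fundamental form: E = 4*v^2 + 1, F = 4*u*v, G = 4*u^2 + 1.
Coefficients of the second fundamental form: L = 0, M = 2/sqrt(4*u^2 + 4*v^2 + 1), N = 0.
Assemble K = (LN − M²)/(EG − F²) = -4/(16*u^4 + 32*u^2*v^2 + 8*u^2 + 16*v^4 + 8*v^2 + 1). At (u, v) = (3, -5): K = -4/18769.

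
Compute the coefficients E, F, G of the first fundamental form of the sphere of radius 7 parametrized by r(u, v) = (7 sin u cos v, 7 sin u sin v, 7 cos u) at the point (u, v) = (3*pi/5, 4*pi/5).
E = 49;  F = 0;  G = 49*sqrt(5)/8 + 245/8

Partials: r_u = (7*cos(u)*cos(v), 7*sin(v)*cos(u), -7*sin(u)), r_v = (-7*sin(u)*sin(v), 7*sin(u)*cos(v), 0). As functions of (u, v):
  E = r_u · r_u = 49,
  F = r_u · r_v = 0,
  G = r_v · r_v = 49*sin(u)^2.
Evaluating at (u, v) = (3*pi/5, 4*pi/5): E = 49, F = 0, G = 49*sqrt(5)/8 + 245/8.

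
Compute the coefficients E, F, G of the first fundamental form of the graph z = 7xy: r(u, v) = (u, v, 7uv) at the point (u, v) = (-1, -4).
E = 785;  F = 196;  G = 50

Partials: r_u = (1, 0, 7*v), r_v = (0, 1, 7*u). As functions of (u, v):
  E = r_u · r_u = 49*v^2 + 1,
  F = r_u · r_v = 49*u*v,
  G = r_v · r_v = 49*u^2 + 1.
Evaluating at (u, v) = (-1, -4): E = 785, F = 196, G = 50.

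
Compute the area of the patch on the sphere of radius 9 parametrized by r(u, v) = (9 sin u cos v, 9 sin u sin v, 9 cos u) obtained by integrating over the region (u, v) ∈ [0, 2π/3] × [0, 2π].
Area = 243*pi

Area = ∫∫ √(EG − F²) du dv with √(EG − F²) = 81*Abs(sin(u)). Integrating over [0, 2π/3] × [0, 2π] gives 243*pi.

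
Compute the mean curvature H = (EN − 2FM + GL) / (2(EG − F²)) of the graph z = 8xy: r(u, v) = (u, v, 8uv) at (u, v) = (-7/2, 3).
H = 5376*sqrt(1361)/1852321

With E = 64*v^2 + 1, F = 64*u*v, G = 64*u^2 + 1, L = 0, M = 8/sqrt(64*u^2 + 64*v^2 + 1), N = 0, assemble
  H = (EN − 2FM + GL) / (2(EG − F²)) = -512*u*v/(64*u^2 + 64*v^2 + 1)^(3/2).
At (u, v) = (-7/2, 3): H = 5376*sqrt(1361)/1852321.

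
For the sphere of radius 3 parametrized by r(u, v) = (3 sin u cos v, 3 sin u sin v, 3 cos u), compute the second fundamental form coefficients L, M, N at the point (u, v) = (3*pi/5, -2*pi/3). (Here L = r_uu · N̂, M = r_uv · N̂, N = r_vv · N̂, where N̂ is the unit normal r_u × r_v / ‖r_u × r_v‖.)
L = -3;  M = 0;  N = -15/8 - 3*sqrt(5)/8

Compute the unit normal N̂(u, v) = (sin(u)^2*cos(v)/Abs(sin(u)), sin(u)^2*sin(v)/Abs(sin(u)), sin(2*u)/(2*Abs(sin(u)))), and the second partials r_uu, r_uv, r_vv. Take dot products:
  L(u, v) = r_uu · N̂ = -3*sin(u)/Abs(sin(u)),
  M(u, v) = r_uv · N̂ = 0,
  N(u, v) = r_vv · N̂ = -3*sin(u)^3/Abs(sin(u)).
Evaluating at (u, v) = (3*pi/5, -2*pi/3):
  L = -3, M = 0, N = -15/8 - 3*sqrt(5)/8.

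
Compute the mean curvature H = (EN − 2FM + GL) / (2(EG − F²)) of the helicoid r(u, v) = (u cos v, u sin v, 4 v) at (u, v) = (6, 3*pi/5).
H = 0

With E = 1, F = 0, G = u^2 + 16, L = 0, M = -4/sqrt(u^2 + 16), N = 0, assemble
  H = (EN − 2FM + GL) / (2(EG − F²)) = 0.
At (u, v) = (6, 3*pi/5): H = 0.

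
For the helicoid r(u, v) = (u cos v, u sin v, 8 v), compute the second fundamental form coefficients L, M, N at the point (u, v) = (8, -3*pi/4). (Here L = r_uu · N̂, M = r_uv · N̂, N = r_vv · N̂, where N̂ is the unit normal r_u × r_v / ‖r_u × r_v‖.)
L = 0;  M = -sqrt(2)/2;  N = 0

Compute the unit normal N̂(u, v) = (8*sin(v)/sqrt(u^2 + 64), -8*cos(v)/sqrt(u^2 + 64), u/sqrt(u^2 + 64)), and the second partials r_uu, r_uv, r_vv. Take dot products:
  L(u, v) = r_uu · N̂ = 0,
  M(u, v) = r_uv · N̂ = -8/sqrt(u^2 + 64),
  N(u, v) = r_vv · N̂ = 0.
Evaluating at (u, v) = (8, -3*pi/4):
  L = 0, M = -sqrt(2)/2, N = 0.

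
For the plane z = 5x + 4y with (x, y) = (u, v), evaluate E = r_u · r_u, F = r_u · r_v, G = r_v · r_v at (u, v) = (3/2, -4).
E = 26;  F = 20;  G = 17

Partials: r_u = (1, 0, 5), r_v = (0, 1, 4). As functions of (u, v):
  E = r_u · r_u = 26,
  F = r_u · r_v = 20,
  G = r_v · r_v = 17.
Evaluating at (u, v) = (3/2, -4): E = 26, F = 20, G = 17.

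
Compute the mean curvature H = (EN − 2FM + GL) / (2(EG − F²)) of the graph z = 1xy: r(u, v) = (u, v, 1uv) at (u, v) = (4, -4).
H = 16*sqrt(33)/1089

With E = v^2 + 1, F = u*v, G = u^2 + 1, L = 0, M = 1/sqrt(u^2 + v^2 + 1), N = 0, assemble
  H = (EN − 2FM + GL) / (2(EG − F²)) = -u*v/(u^2 + v^2 + 1)^(3/2).
At (u, v) = (4, -4): H = 16*sqrt(33)/1089.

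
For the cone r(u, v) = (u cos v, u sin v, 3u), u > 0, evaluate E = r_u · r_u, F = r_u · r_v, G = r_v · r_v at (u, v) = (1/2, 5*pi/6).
E = 10;  F = 0;  G = 1/4

Partials: r_u = (cos(v), sin(v), 3), r_v = (-u*sin(v), u*cos(v), 0). As functions of (u, v):
  E = r_u · r_u = 10,
  F = r_u · r_v = 0,
  G = r_v · r_v = u^2.
Evaluating at (u, v) = (1/2, 5*pi/6): E = 10, F = 0, G = 1/4.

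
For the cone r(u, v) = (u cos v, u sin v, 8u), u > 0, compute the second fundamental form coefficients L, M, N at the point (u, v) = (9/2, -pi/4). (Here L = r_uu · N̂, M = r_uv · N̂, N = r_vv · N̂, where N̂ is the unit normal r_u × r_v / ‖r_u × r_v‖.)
L = 0;  M = 0;  N = 36*sqrt(65)/65

Compute the unit normal N̂(u, v) = (-8*sqrt(65)*u*cos(v)/(65*Abs(u)), -8*sqrt(65)*u*sin(v)/(65*Abs(u)), sqrt(65)*u/(65*Abs(u))), and the second partials r_uu, r_uv, r_vv. Take dot products:
  L(u, v) = r_uu · N̂ = 0,
  M(u, v) = r_uv · N̂ = 0,
  N(u, v) = r_vv · N̂ = 8*sqrt(65)*u^2/(65*Abs(u)).
Evaluating at (u, v) = (9/2, -pi/4):
  L = 0, M = 0, N = 36*sqrt(65)/65.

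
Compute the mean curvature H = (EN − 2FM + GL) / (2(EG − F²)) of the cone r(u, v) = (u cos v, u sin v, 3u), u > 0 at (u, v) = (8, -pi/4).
H = 3*sqrt(10)/160

With E = 10, F = 0, G = u^2, L = 0, M = 0, N = 3*sqrt(10)*u^2/(10*Abs(u)), assemble
  H = (EN − 2FM + GL) / (2(EG − F²)) = 3*sqrt(10)/(20*Abs(u)).
At (u, v) = (8, -pi/4): H = 3*sqrt(10)/160.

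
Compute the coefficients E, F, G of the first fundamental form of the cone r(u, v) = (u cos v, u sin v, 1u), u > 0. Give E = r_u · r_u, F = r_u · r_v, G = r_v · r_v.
E = 2;  F = 0;  G = u^2

Compute partials: r_u = (cos(v), sin(v), 1), r_v = (-u*sin(v), u*cos(v), 0). Then
  E = r_u · r_u = 2,
  F = r_u · r_v = 0,
  G = r_v · r_v = u^2.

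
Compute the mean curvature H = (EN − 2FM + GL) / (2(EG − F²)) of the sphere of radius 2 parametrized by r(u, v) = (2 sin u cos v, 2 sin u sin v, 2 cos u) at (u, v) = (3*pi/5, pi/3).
H = -1/2

With E = 4, F = 0, G = 4*sin(u)^2, L = -2*sin(u)/Abs(sin(u)), M = 0, N = -2*sin(u)^3/Abs(sin(u)), assemble
  H = (EN − 2FM + GL) / (2(EG − F²)) = -sin(u)/(2*Abs(sin(u))).
At (u, v) = (3*pi/5, pi/3): H = -1/2.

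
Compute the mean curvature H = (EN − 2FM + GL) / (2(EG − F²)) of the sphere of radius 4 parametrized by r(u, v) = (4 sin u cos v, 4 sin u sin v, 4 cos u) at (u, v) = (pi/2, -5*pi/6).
H = -1/4

With E = 16, F = 0, G = 16*sin(u)^2, L = -4*sin(u)/Abs(sin(u)), M = 0, N = -4*sin(u)^3/Abs(sin(u)), assemble
  H = (EN − 2FM + GL) / (2(EG − F²)) = -sin(u)/(4*Abs(sin(u))).
At (u, v) = (pi/2, -5*pi/6): H = -1/4.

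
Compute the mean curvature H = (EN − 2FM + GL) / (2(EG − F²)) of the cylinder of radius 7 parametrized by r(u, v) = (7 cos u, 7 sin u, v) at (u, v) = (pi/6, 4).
H = -1/14

With E = 49, F = 0, G = 1, L = -7, M = 0, N = 0, assemble
  H = (EN − 2FM + GL) / (2(EG − F²)) = -1/14.
At (u, v) = (pi/6, 4): H = -1/14.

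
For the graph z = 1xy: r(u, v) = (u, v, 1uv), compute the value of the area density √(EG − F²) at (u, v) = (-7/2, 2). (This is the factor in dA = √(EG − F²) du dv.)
√(EG − F²)|_{(-7/2, 2)} = sqrt(69)/2

E = v^2 + 1, F = u*v, G = u^2 + 1, so EG − F² = u^2 + v^2 + 1. Taking the positive square root: √(EG − F²) = sqrt(u^2 + v^2 + 1). At (u, v) = (-7/2, 2): sqrt(69)/2.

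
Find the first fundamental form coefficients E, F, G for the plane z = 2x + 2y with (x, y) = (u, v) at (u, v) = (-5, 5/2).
E = 5;  F = 4;  G = 5

Partials: r_u = (1, 0, 2), r_v = (0, 1, 2). As functions of (u, v):
  E = r_u · r_u = 5,
  F = r_u · r_v = 4,
  G = r_v · r_v = 5.
Evaluating at (u, v) = (-5, 5/2): E = 5, F = 4, G = 5.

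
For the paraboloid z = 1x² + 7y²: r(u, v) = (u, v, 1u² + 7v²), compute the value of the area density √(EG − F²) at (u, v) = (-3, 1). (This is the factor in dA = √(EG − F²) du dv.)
√(EG − F²)|_{(-3, 1)} = sqrt(233)

E = 4*u^2 + 1, F = 28*u*v, G = 196*v^2 + 1, so EG − F² = 4*u^2 + 196*v^2 + 1. Taking the positive square root: √(EG − F²) = sqrt(4*u^2 + 196*v^2 + 1). At (u, v) = (-3, 1): sqrt(233).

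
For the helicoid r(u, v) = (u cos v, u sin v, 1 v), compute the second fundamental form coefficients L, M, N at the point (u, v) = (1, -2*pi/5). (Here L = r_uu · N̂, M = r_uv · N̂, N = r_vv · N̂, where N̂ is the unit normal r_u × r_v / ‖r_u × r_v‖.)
L = 0;  M = -sqrt(2)/2;  N = 0

Compute the unit normal N̂(u, v) = (sin(v)/sqrt(u^2 + 1), -cos(v)/sqrt(u^2 + 1), u/sqrt(u^2 + 1)), and the second partials r_uu, r_uv, r_vv. Take dot products:
  L(u, v) = r_uu · N̂ = 0,
  M(u, v) = r_uv · N̂ = -1/sqrt(u^2 + 1),
  N(u, v) = r_vv · N̂ = 0.
Evaluating at (u, v) = (1, -2*pi/5):
  L = 0, M = -sqrt(2)/2, N = 0.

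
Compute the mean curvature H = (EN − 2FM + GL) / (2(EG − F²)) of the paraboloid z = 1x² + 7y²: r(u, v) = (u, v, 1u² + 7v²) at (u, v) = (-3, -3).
H = 2024*sqrt(1801)/3243601

With E = 4*u^2 + 1, F = 28*u*v, G = 196*v^2 + 1, L = 2/sqrt(4*u^2 + 196*v^2 + 1), M = 0, N = 14/sqrt(4*u^2 + 196*v^2 + 1), assemble
  H = (EN − 2FM + GL) / (2(EG − F²)) = 4*(7*u^2 + 49*v^2 + 2)/(4*u^2 + 196*v^2 + 1)^(3/2).
At (u, v) = (-3, -3): H = 2024*sqrt(1801)/3243601.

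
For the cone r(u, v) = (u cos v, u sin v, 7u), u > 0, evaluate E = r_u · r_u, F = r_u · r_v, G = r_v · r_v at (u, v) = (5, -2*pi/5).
E = 50;  F = 0;  G = 25

Partials: r_u = (cos(v), sin(v), 7), r_v = (-u*sin(v), u*cos(v), 0). As functions of (u, v):
  E = r_u · r_u = 50,
  F = r_u · r_v = 0,
  G = r_v · r_v = u^2.
Evaluating at (u, v) = (5, -2*pi/5): E = 50, F = 0, G = 25.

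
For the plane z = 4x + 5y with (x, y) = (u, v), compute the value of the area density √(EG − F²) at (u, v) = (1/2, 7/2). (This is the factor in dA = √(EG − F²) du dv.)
√(EG − F²)|_{(1/2, 7/2)} = sqrt(42)

E = 17, F = 20, G = 26, so EG − F² = 42. Taking the positive square root: √(EG − F²) = sqrt(42). At (u, v) = (1/2, 7/2): sqrt(42).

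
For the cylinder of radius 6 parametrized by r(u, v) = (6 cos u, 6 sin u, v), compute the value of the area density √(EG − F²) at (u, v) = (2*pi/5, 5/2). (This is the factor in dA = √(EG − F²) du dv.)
√(EG − F²)|_{(2*pi/5, 5/2)} = 6

E = 36, F = 0, G = 1, so EG − F² = 36. Taking the positive square root: √(EG − F²) = 6. At (u, v) = (2*pi/5, 5/2): 6.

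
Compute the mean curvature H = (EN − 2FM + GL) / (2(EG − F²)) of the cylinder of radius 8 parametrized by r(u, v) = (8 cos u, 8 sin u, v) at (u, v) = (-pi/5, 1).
H = -1/16

With E = 64, F = 0, G = 1, L = -8, M = 0, N = 0, assemble
  H = (EN − 2FM + GL) / (2(EG − F²)) = -1/16.
At (u, v) = (-pi/5, 1): H = -1/16.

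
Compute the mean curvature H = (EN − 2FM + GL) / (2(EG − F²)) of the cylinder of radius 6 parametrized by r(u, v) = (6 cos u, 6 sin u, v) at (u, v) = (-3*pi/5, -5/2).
H = -1/12

With E = 36, F = 0, G = 1, L = -6, M = 0, N = 0, assemble
  H = (EN − 2FM + GL) / (2(EG − F²)) = -1/12.
At (u, v) = (-3*pi/5, -5/2): H = -1/12.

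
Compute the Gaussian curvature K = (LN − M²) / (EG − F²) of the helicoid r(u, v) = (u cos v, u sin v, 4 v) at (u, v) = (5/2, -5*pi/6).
K = -256/7921

Coefficients of the first fundamental form: E = 1, F = 0, G = u^2 + 16.
Coefficients of the second fundamental form: L = 0, M = -4/sqrt(u^2 + 16), N = 0.
Assemble K = (LN − M²)/(EG − F²) = -16/(u^2 + 16)^2. At (u, v) = (5/2, -5*pi/6): K = -256/7921.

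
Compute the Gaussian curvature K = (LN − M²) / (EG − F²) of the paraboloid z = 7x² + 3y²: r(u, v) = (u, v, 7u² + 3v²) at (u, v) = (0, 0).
K = 84

Coefficients of the first fundamental form: E = 196*u^2 + 1, F = 84*u*v, G = 36*v^2 + 1.
Coefficients of the second fundamental form: L = 14/sqrt(196*u^2 + 36*v^2 + 1), M = 0, N = 6/sqrt(196*u^2 + 36*v^2 + 1).
Assemble K = (LN − M²)/(EG − F²) = 84/(38416*u^4 + 14112*u^2*v^2 + 392*u^2 + 1296*v^4 + 72*v^2 + 1). At (u, v) = (0, 0): K = 84.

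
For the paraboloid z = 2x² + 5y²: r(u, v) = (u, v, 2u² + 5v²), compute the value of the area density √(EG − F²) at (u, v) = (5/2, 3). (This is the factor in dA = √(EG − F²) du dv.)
√(EG − F²)|_{(5/2, 3)} = sqrt(1001)

E = 16*u^2 + 1, F = 40*u*v, G = 100*v^2 + 1, so EG − F² = 16*u^2 + 100*v^2 + 1. Taking the positive square root: √(EG − F²) = sqrt(16*u^2 + 100*v^2 + 1). At (u, v) = (5/2, 3): sqrt(1001).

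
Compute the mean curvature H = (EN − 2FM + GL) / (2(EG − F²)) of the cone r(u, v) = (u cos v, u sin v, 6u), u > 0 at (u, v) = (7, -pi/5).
H = 3*sqrt(37)/259

With E = 37, F = 0, G = u^2, L = 0, M = 0, N = 6*sqrt(37)*u^2/(37*Abs(u)), assemble
  H = (EN − 2FM + GL) / (2(EG − F²)) = 3*sqrt(37)/(37*Abs(u)).
At (u, v) = (7, -pi/5): H = 3*sqrt(37)/259.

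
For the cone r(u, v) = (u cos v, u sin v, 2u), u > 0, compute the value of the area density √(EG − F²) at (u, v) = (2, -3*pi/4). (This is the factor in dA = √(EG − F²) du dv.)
√(EG − F²)|_{(2, -3*pi/4)} = 2*sqrt(5)

E = 5, F = 0, G = u^2, so EG − F² = 5*u^2. Taking the positive square root: √(EG − F²) = sqrt(5)*Abs(u). At (u, v) = (2, -3*pi/4): 2*sqrt(5).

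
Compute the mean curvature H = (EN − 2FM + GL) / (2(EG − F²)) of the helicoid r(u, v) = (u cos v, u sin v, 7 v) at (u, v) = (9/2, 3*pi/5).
H = 0

With E = 1, F = 0, G = u^2 + 49, L = 0, M = -7/sqrt(u^2 + 49), N = 0, assemble
  H = (EN − 2FM + GL) / (2(EG − F²)) = 0.
At (u, v) = (9/2, 3*pi/5): H = 0.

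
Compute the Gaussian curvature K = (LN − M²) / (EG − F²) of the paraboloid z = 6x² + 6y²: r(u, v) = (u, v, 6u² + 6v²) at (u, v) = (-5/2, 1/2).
K = 144/877969

Coefficients of the first fundamental form: E = 144*u^2 + 1, F = 144*u*v, G = 144*v^2 + 1.
Coefficients of the second fundamental form: L = 12/sqrt(144*u^2 + 144*v^2 + 1), M = 0, N = 12/sqrt(144*u^2 + 144*v^2 + 1).
Assemble K = (LN − M²)/(EG − F²) = 144/(20736*u^4 + 41472*u^2*v^2 + 288*u^2 + 20736*v^4 + 288*v^2 + 1). At (u, v) = (-5/2, 1/2): K = 144/877969.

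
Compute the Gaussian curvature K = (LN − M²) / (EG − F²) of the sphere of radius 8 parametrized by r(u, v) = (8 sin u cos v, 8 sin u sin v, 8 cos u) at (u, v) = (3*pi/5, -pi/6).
K = 1/64

Coefficients of the first fundamental form: E = 64, F = 0, G = 64*sin(u)^2.
Coefficients of the second fundamental form: L = -8*sin(u)/Abs(sin(u)), M = 0, N = -8*sin(u)^3/Abs(sin(u)).
Assemble K = (LN − M²)/(EG − F²) = 1/64. At (u, v) = (3*pi/5, -pi/6): K = 1/64.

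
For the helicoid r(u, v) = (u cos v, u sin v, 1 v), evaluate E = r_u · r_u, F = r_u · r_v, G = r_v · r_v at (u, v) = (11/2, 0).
E = 1;  F = 0;  G = 125/4

Partials: r_u = (cos(v), sin(v), 0), r_v = (-u*sin(v), u*cos(v), 1). As functions of (u, v):
  E = r_u · r_u = 1,
  F = r_u · r_v = 0,
  G = r_v · r_v = u^2 + 1.
Evaluating at (u, v) = (11/2, 0): E = 1, F = 0, G = 125/4.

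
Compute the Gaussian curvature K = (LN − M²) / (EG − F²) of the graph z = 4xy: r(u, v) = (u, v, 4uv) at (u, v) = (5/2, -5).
K = -16/251001

Coefficients of the first fundamental form: E = 16*v^2 + 1, F = 16*u*v, G = 16*u^2 + 1.
Coefficients of the second fundamental form: L = 0, M = 4/sqrt(16*u^2 + 16*v^2 + 1), N = 0.
Assemble K = (LN − M²)/(EG − F²) = -16/(256*u^4 + 512*u^2*v^2 + 32*u^2 + 256*v^4 + 32*v^2 + 1). At (u, v) = (5/2, -5): K = -16/251001.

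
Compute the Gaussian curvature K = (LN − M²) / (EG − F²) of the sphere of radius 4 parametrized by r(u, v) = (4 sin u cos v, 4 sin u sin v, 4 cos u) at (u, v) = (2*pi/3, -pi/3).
K = 1/16

Coefficients of the first fundamental form: E = 16, F = 0, G = 16*sin(u)^2.
Coefficients of the second fundamental form: L = -4*sin(u)/Abs(sin(u)), M = 0, N = -4*sin(u)^3/Abs(sin(u)).
Assemble K = (LN − M²)/(EG − F²) = 1/16. At (u, v) = (2*pi/3, -pi/3): K = 1/16.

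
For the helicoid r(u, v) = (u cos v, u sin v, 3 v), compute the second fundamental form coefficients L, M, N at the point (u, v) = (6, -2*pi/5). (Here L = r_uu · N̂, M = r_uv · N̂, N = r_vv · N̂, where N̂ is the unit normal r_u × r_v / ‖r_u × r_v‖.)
L = 0;  M = -sqrt(5)/5;  N = 0

Compute the unit normal N̂(u, v) = (3*sin(v)/sqrt(u^2 + 9), -3*cos(v)/sqrt(u^2 + 9), u/sqrt(u^2 + 9)), and the second partials r_uu, r_uv, r_vv. Take dot products:
  L(u, v) = r_uu · N̂ = 0,
  M(u, v) = r_uv · N̂ = -3/sqrt(u^2 + 9),
  N(u, v) = r_vv · N̂ = 0.
Evaluating at (u, v) = (6, -2*pi/5):
  L = 0, M = -sqrt(5)/5, N = 0.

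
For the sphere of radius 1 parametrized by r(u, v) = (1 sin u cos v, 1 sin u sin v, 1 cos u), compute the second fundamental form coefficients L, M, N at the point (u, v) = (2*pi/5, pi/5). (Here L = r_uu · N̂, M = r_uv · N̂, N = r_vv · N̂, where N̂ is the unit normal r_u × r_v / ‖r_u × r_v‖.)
L = -1;  M = 0;  N = -5/8 - sqrt(5)/8

Compute the unit normal N̂(u, v) = (sin(u)^2*cos(v)/Abs(sin(u)), sin(u)^2*sin(v)/Abs(sin(u)), sin(2*u)/(2*Abs(sin(u)))), and the second partials r_uu, r_uv, r_vv. Take dot products:
  L(u, v) = r_uu · N̂ = -sin(u)/Abs(sin(u)),
  M(u, v) = r_uv · N̂ = 0,
  N(u, v) = r_vv · N̂ = -sin(u)^3/Abs(sin(u)).
Evaluating at (u, v) = (2*pi/5, pi/5):
  L = -1, M = 0, N = -5/8 - sqrt(5)/8.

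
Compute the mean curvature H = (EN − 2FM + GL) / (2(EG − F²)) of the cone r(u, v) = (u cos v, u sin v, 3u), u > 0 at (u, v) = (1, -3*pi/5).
H = 3*sqrt(10)/20

With E = 10, F = 0, G = u^2, L = 0, M = 0, N = 3*sqrt(10)*u^2/(10*Abs(u)), assemble
  H = (EN − 2FM + GL) / (2(EG − F²)) = 3*sqrt(10)/(20*Abs(u)).
At (u, v) = (1, -3*pi/5): H = 3*sqrt(10)/20.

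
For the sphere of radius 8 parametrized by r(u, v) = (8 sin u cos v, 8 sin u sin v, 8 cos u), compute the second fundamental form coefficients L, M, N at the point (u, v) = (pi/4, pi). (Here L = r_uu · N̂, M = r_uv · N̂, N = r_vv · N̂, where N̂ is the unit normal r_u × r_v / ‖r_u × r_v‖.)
L = -8;  M = 0;  N = -4

Compute the unit normal N̂(u, v) = (sin(u)^2*cos(v)/Abs(sin(u)), sin(u)^2*sin(v)/Abs(sin(u)), sin(2*u)/(2*Abs(sin(u)))), and the second partials r_uu, r_uv, r_vv. Take dot products:
  L(u, v) = r_uu · N̂ = -8*sin(u)/Abs(sin(u)),
  M(u, v) = r_uv · N̂ = 0,
  N(u, v) = r_vv · N̂ = -8*sin(u)^3/Abs(sin(u)).
Evaluating at (u, v) = (pi/4, pi):
  L = -8, M = 0, N = -4.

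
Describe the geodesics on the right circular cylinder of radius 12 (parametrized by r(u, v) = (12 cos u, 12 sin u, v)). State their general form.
The cylinder is flat (K = 0) and locally isometric to the plane via the development (u, v) ↦ (12 u, v). Geodesics are the pre-images of straight lines: circles (v constant), vertical lines (u constant), and helices (v = c · u + d) for constants c, d.

A right cylinder has E = 12², F = 0, G = 1, so EG − F² = 12², and L = −12, M = N = 0, giving K = (LN − M²)/(EG − F²) = 0 everywhere. A flat surface is locally isometric to the Euclidean plane via the map (u, v) ↦ (12 u, v). Straight lines in the (x̃, ỹ) plane pull back to: (a) horizontal circles (v = const), (b) vertical generators (u = const), and (c) helices (12 u tan θ = v, i.e. v = c · u + d).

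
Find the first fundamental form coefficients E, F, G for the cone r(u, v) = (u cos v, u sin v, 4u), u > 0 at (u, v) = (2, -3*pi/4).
E = 17;  F = 0;  G = 4

Partials: r_u = (cos(v), sin(v), 4), r_v = (-u*sin(v), u*cos(v), 0). As functions of (u, v):
  E = r_u · r_u = 17,
  F = r_u · r_v = 0,
  G = r_v · r_v = u^2.
Evaluating at (u, v) = (2, -3*pi/4): E = 17, F = 0, G = 4.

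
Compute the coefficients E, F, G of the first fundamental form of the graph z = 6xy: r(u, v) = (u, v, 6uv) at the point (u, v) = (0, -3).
E = 325;  F = 0;  G = 1

Partials: r_u = (1, 0, 6*v), r_v = (0, 1, 6*u). As functions of (u, v):
  E = r_u · r_u = 36*v^2 + 1,
  F = r_u · r_v = 36*u*v,
  G = r_v · r_v = 36*u^2 + 1.
Evaluating at (u, v) = (0, -3): E = 325, F = 0, G = 1.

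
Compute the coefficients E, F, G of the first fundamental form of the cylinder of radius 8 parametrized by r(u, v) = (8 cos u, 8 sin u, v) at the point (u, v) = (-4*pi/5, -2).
E = 64;  F = 0;  G = 1

Partials: r_u = (-8*sin(u), 8*cos(u), 0), r_v = (0, 0, 1). As functions of (u, v):
  E = r_u · r_u = 64,
  F = r_u · r_v = 0,
  G = r_v · r_v = 1.
Evaluating at (u, v) = (-4*pi/5, -2): E = 64, F = 0, G = 1.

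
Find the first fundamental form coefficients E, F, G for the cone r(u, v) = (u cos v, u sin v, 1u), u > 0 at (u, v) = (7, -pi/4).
E = 2;  F = 0;  G = 49

Partials: r_u = (cos(v), sin(v), 1), r_v = (-u*sin(v), u*cos(v), 0). As functions of (u, v):
  E = r_u · r_u = 2,
  F = r_u · r_v = 0,
  G = r_v · r_v = u^2.
Evaluating at (u, v) = (7, -pi/4): E = 2, F = 0, G = 49.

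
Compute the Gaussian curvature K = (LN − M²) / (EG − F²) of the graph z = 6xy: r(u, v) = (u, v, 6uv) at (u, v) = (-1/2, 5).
K = -9/207025

Coefficients of the first fundamental form: E = 36*v^2 + 1, F = 36*u*v, G = 36*u^2 + 1.
Coefficients of the second fundamental form: L = 0, M = 6/sqrt(36*u^2 + 36*v^2 + 1), N = 0.
Assemble K = (LN − M²)/(EG − F²) = -36/(1296*u^4 + 2592*u^2*v^2 + 72*u^2 + 1296*v^4 + 72*v^2 + 1). At (u, v) = (-1/2, 5): K = -9/207025.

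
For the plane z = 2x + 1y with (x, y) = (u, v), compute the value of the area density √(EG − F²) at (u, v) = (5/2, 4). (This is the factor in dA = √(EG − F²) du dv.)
√(EG − F²)|_{(5/2, 4)} = sqrt(6)

E = 5, F = 2, G = 2, so EG − F² = 6. Taking the positive square root: √(EG − F²) = sqrt(6). At (u, v) = (5/2, 4): sqrt(6).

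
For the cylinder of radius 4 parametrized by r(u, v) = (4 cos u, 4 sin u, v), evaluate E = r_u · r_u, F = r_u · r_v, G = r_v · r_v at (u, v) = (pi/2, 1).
E = 16;  F = 0;  G = 1

Partials: r_u = (-4*sin(u), 4*cos(u), 0), r_v = (0, 0, 1). As functions of (u, v):
  E = r_u · r_u = 16,
  F = r_u · r_v = 0,
  G = r_v · r_v = 1.
Evaluating at (u, v) = (pi/2, 1): E = 16, F = 0, G = 1.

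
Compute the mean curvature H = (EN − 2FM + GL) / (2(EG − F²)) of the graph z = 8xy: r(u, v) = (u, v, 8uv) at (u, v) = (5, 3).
H = -7680*sqrt(2177)/4739329

With E = 64*v^2 + 1, F = 64*u*v, G = 64*u^2 + 1, L = 0, M = 8/sqrt(64*u^2 + 64*v^2 + 1), N = 0, assemble
  H = (EN − 2FM + GL) / (2(EG − F²)) = -512*u*v/(64*u^2 + 64*v^2 + 1)^(3/2).
At (u, v) = (5, 3): H = -7680*sqrt(2177)/4739329.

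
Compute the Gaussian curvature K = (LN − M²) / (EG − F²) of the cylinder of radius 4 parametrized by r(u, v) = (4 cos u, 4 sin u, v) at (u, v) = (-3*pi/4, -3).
K = 0

Coefficients of the first fundamental form: E = 16, F = 0, G = 1.
Coefficients of the second fundamental form: L = -4, M = 0, N = 0.
Assemble K = (LN − M²)/(EG − F²) = 0. At (u, v) = (-3*pi/4, -3): K = 0.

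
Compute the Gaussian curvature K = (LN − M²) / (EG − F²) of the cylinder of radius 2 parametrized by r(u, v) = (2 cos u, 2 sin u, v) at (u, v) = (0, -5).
K = 0

Coefficients of the first fundamental form: E = 4, F = 0, G = 1.
Coefficients of the second fundamental form: L = -2, M = 0, N = 0.
Assemble K = (LN − M²)/(EG − F²) = 0. At (u, v) = (0, -5): K = 0.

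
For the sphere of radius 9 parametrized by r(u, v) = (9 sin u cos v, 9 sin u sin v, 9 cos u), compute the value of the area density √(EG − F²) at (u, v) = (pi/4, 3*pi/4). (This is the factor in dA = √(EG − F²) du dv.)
√(EG − F²)|_{(pi/4, 3*pi/4)} = 81*sqrt(2)/2

E = 81, F = 0, G = 81*sin(u)^2, so EG − F² = 6561*sin(u)^2. Taking the positive square root: √(EG − F²) = 81*Abs(sin(u)). At (u, v) = (pi/4, 3*pi/4): 81*sqrt(2)/2.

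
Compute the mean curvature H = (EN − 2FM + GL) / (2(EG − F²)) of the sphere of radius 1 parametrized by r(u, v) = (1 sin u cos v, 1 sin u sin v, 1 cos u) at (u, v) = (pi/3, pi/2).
H = -1

With E = 1, F = 0, G = sin(u)^2, L = -sin(u)/Abs(sin(u)), M = 0, N = -sin(u)^3/Abs(sin(u)), assemble
  H = (EN − 2FM + GL) / (2(EG − F²)) = -sin(u)/Abs(sin(u)).
At (u, v) = (pi/3, pi/2): H = -1.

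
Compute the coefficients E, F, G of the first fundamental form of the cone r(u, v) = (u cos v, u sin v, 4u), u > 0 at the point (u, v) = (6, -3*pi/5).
E = 17;  F = 0;  G = 36

Partials: r_u = (cos(v), sin(v), 4), r_v = (-u*sin(v), u*cos(v), 0). As functions of (u, v):
  E = r_u · r_u = 17,
  F = r_u · r_v = 0,
  G = r_v · r_v = u^2.
Evaluating at (u, v) = (6, -3*pi/5): E = 17, F = 0, G = 36.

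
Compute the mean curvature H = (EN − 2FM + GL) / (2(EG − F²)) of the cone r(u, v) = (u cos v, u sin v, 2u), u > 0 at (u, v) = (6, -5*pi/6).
H = sqrt(5)/30

With E = 5, F = 0, G = u^2, L = 0, M = 0, N = 2*sqrt(5)*u^2/(5*Abs(u)), assemble
  H = (EN − 2FM + GL) / (2(EG − F²)) = sqrt(5)/(5*Abs(u)).
At (u, v) = (6, -5*pi/6): H = sqrt(5)/30.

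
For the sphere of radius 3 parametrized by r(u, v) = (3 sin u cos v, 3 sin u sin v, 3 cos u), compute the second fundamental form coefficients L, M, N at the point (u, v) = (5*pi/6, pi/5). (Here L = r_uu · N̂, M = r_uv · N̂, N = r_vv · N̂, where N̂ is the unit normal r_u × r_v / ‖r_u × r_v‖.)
L = -3;  M = 0;  N = -3/4

Compute the unit normal N̂(u, v) = (sin(u)^2*cos(v)/Abs(sin(u)), sin(u)^2*sin(v)/Abs(sin(u)), sin(2*u)/(2*Abs(sin(u)))), and the second partials r_uu, r_uv, r_vv. Take dot products:
  L(u, v) = r_uu · N̂ = -3*sin(u)/Abs(sin(u)),
  M(u, v) = r_uv · N̂ = 0,
  N(u, v) = r_vv · N̂ = -3*sin(u)^3/Abs(sin(u)).
Evaluating at (u, v) = (5*pi/6, pi/5):
  L = -3, M = 0, N = -3/4.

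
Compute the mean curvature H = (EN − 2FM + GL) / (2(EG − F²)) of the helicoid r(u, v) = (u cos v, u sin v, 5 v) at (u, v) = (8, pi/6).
H = 0

With E = 1, F = 0, G = u^2 + 25, L = 0, M = -5/sqrt(u^2 + 25), N = 0, assemble
  H = (EN − 2FM + GL) / (2(EG − F²)) = 0.
At (u, v) = (8, pi/6): H = 0.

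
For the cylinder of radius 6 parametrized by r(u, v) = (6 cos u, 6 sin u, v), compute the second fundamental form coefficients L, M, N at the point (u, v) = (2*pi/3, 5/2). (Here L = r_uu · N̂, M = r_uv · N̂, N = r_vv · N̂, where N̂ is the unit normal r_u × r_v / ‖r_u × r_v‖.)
L = -6;  M = 0;  N = 0

Compute the unit normal N̂(u, v) = (cos(u), sin(u), 0), and the second partials r_uu, r_uv, r_vv. Take dot products:
  L(u, v) = r_uu · N̂ = -6,
  M(u, v) = r_uv · N̂ = 0,
  N(u, v) = r_vv · N̂ = 0.
Evaluating at (u, v) = (2*pi/3, 5/2):
  L = -6, M = 0, N = 0.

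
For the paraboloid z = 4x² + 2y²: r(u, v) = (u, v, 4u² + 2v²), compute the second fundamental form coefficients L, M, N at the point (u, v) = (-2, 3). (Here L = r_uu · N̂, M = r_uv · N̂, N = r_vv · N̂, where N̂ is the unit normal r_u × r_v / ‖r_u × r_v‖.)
L = 8*sqrt(401)/401;  M = 0;  N = 4*sqrt(401)/401

Compute the unit normal N̂(u, v) = (-8*u/sqrt(64*u^2 + 16*v^2 + 1), -4*v/sqrt(64*u^2 + 16*v^2 + 1), 1/sqrt(64*u^2 + 16*v^2 + 1)), and the second partials r_uu, r_uv, r_vv. Take dot products:
  L(u, v) = r_uu · N̂ = 8/sqrt(64*u^2 + 16*v^2 + 1),
  M(u, v) = r_uv · N̂ = 0,
  N(u, v) = r_vv · N̂ = 4/sqrt(64*u^2 + 16*v^2 + 1).
Evaluating at (u, v) = (-2, 3):
  L = 8*sqrt(401)/401, M = 0, N = 4*sqrt(401)/401.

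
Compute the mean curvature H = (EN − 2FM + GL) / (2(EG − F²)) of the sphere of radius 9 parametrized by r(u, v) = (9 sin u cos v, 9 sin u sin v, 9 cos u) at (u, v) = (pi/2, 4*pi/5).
H = -1/9

With E = 81, F = 0, G = 81*sin(u)^2, L = -9*sin(u)/Abs(sin(u)), M = 0, N = -9*sin(u)^3/Abs(sin(u)), assemble
  H = (EN − 2FM + GL) / (2(EG − F²)) = -sin(u)/(9*Abs(sin(u))).
At (u, v) = (pi/2, 4*pi/5): H = -1/9.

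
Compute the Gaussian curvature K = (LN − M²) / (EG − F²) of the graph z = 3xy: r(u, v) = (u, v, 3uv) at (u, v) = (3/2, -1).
K = -144/14641

Coefficients of the first fundamental form: E = 9*v^2 + 1, F = 9*u*v, G = 9*u^2 + 1.
Coefficients of the second fundamental form: L = 0, M = 3/sqrt(9*u^2 + 9*v^2 + 1), N = 0.
Assemble K = (LN − M²)/(EG − F²) = -9/(81*u^4 + 162*u^2*v^2 + 18*u^2 + 81*v^4 + 18*v^2 + 1). At (u, v) = (3/2, -1): K = -144/14641.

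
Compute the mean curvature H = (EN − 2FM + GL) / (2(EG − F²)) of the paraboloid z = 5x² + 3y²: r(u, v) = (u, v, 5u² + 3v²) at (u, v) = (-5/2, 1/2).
H = 1928*sqrt(635)/403225

With E = 100*u^2 + 1, F = 60*u*v, G = 36*v^2 + 1, L = 10/sqrt(100*u^2 + 36*v^2 + 1), M = 0, N = 6/sqrt(100*u^2 + 36*v^2 + 1), assemble
  H = (EN − 2FM + GL) / (2(EG − F²)) = 4*(75*u^2 + 45*v^2 + 2)/(100*u^2 + 36*v^2 + 1)^(3/2).
At (u, v) = (-5/2, 1/2): H = 1928*sqrt(635)/403225.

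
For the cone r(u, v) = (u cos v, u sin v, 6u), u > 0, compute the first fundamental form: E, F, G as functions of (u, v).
E = 37;  F = 0;  G = u^2

Compute partials: r_u = (cos(v), sin(v), 6), r_v = (-u*sin(v), u*cos(v), 0). Then
  E = r_u · r_u = 37,
  F = r_u · r_v = 0,
  G = r_v · r_v = u^2.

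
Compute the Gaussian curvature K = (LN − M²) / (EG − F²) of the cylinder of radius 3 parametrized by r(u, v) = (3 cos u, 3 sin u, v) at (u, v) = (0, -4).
K = 0

Coefficients of the first fundamental form: E = 9, F = 0, G = 1.
Coefficients of the second fundamental form: L = -3, M = 0, N = 0.
Assemble K = (LN − M²)/(EG − F²) = 0. At (u, v) = (0, -4): K = 0.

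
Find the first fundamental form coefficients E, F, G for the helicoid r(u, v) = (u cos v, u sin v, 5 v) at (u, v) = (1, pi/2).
E = 1;  F = 0;  G = 26

Partials: r_u = (cos(v), sin(v), 0), r_v = (-u*sin(v), u*cos(v), 5). As functions of (u, v):
  E = r_u · r_u = 1,
  F = r_u · r_v = 0,
  G = r_v · r_v = u^2 + 25.
Evaluating at (u, v) = (1, pi/2): E = 1, F = 0, G = 26.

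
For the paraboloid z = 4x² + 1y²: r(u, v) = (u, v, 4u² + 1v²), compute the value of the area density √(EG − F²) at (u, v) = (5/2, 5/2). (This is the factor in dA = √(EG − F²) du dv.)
√(EG − F²)|_{(5/2, 5/2)} = sqrt(426)

E = 64*u^2 + 1, F = 16*u*v, G = 4*v^2 + 1, so EG − F² = 64*u^2 + 4*v^2 + 1. Taking the positive square root: √(EG − F²) = sqrt(64*u^2 + 4*v^2 + 1). At (u, v) = (5/2, 5/2): sqrt(426).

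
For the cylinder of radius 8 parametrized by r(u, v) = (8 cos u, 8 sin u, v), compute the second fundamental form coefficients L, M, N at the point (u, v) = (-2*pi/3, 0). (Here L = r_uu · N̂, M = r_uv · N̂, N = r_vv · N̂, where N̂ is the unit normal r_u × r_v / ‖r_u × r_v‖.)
L = -8;  M = 0;  N = 0

Compute the unit normal N̂(u, v) = (cos(u), sin(u), 0), and the second partials r_uu, r_uv, r_vv. Take dot products:
  L(u, v) = r_uu · N̂ = -8,
  M(u, v) = r_uv · N̂ = 0,
  N(u, v) = r_vv · N̂ = 0.
Evaluating at (u, v) = (-2*pi/3, 0):
  L = -8, M = 0, N = 0.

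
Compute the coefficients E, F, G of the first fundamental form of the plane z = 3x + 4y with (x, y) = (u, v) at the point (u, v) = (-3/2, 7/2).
E = 10;  F = 12;  G = 17

Partials: r_u = (1, 0, 3), r_v = (0, 1, 4). As functions of (u, v):
  E = r_u · r_u = 10,
  F = r_u · r_v = 12,
  G = r_v · r_v = 17.
Evaluating at (u, v) = (-3/2, 7/2): E = 10, F = 12, G = 17.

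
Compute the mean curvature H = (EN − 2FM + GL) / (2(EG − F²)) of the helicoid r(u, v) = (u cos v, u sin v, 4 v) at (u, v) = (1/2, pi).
H = 0

With E = 1, F = 0, G = u^2 + 16, L = 0, M = -4/sqrt(u^2 + 16), N = 0, assemble
  H = (EN − 2FM + GL) / (2(EG − F²)) = 0.
At (u, v) = (1/2, pi): H = 0.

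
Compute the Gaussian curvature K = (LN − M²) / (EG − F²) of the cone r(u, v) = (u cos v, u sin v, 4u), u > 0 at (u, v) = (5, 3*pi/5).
K = 0

Coefficients of the first fundamental form: E = 17, F = 0, G = u^2.
Coefficients of the second fundamental form: L = 0, M = 0, N = 4*sqrt(17)*u^2/(17*Abs(u)).
Assemble K = (LN − M²)/(EG − F²) = 0. At (u, v) = (5, 3*pi/5): K = 0.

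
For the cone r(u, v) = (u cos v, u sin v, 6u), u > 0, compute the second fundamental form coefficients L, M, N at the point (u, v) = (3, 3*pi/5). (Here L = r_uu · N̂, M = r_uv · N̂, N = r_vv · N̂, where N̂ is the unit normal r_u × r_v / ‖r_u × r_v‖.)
L = 0;  M = 0;  N = 18*sqrt(37)/37

Compute the unit normal N̂(u, v) = (-6*sqrt(37)*u*cos(v)/(37*Abs(u)), -6*sqrt(37)*u*sin(v)/(37*Abs(u)), sqrt(37)*u/(37*Abs(u))), and the second partials r_uu, r_uv, r_vv. Take dot products:
  L(u, v) = r_uu · N̂ = 0,
  M(u, v) = r_uv · N̂ = 0,
  N(u, v) = r_vv · N̂ = 6*sqrt(37)*u^2/(37*Abs(u)).
Evaluating at (u, v) = (3, 3*pi/5):
  L = 0, M = 0, N = 18*sqrt(37)/37.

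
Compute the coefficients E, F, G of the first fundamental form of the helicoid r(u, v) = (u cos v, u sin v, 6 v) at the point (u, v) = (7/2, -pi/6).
E = 1;  F = 0;  G = 193/4

Partials: r_u = (cos(v), sin(v), 0), r_v = (-u*sin(v), u*cos(v), 6). As functions of (u, v):
  E = r_u · r_u = 1,
  F = r_u · r_v = 0,
  G = r_v · r_v = u^2 + 36.
Evaluating at (u, v) = (7/2, -pi/6): E = 1, F = 0, G = 193/4.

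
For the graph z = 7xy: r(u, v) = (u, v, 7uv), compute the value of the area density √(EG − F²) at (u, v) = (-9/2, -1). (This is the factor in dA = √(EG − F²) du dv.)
√(EG − F²)|_{(-9/2, -1)} = sqrt(4169)/2

E = 49*v^2 + 1, F = 49*u*v, G = 49*u^2 + 1, so EG − F² = 49*u^2 + 49*v^2 + 1. Taking the positive square root: √(EG − F²) = sqrt(49*u^2 + 49*v^2 + 1). At (u, v) = (-9/2, -1): sqrt(4169)/2.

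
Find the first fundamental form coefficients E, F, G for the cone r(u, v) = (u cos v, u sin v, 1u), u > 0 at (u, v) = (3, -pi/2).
E = 2;  F = 0;  G = 9

Partials: r_u = (cos(v), sin(v), 1), r_v = (-u*sin(v), u*cos(v), 0). As functions of (u, v):
  E = r_u · r_u = 2,
  F = r_u · r_v = 0,
  G = r_v · r_v = u^2.
Evaluating at (u, v) = (3, -pi/2): E = 2, F = 0, G = 9.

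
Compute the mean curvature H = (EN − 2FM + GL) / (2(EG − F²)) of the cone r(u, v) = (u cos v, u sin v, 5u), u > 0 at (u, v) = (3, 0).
H = 5*sqrt(26)/156

With E = 26, F = 0, G = u^2, L = 0, M = 0, N = 5*sqrt(26)*u^2/(26*Abs(u)), assemble
  H = (EN − 2FM + GL) / (2(EG − F²)) = 5*sqrt(26)/(52*Abs(u)).
At (u, v) = (3, 0): H = 5*sqrt(26)/156.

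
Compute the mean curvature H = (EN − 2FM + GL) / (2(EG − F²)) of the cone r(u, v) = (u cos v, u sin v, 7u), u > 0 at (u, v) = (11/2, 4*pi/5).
H = 7*sqrt(2)/110

With E = 50, F = 0, G = u^2, L = 0, M = 0, N = 7*sqrt(2)*u^2/(10*Abs(u)), assemble
  H = (EN − 2FM + GL) / (2(EG − F²)) = 7*sqrt(2)/(20*Abs(u)).
At (u, v) = (11/2, 4*pi/5): H = 7*sqrt(2)/110.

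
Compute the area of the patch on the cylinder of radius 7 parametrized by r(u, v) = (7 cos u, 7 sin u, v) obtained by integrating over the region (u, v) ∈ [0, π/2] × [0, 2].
Area = 7*pi

Area = ∫∫ √(EG − F²) du dv with √(EG − F²) = 7. Integrating over [0, π/2] × [0, 2] gives 7*pi.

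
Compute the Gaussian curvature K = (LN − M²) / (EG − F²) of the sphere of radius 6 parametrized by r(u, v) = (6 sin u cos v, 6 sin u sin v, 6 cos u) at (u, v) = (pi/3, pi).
K = 1/36

Coefficients of the first fundamental form: E = 36, F = 0, G = 36*sin(u)^2.
Coefficients of the second fundamental form: L = -6*sin(u)/Abs(sin(u)), M = 0, N = -6*sin(u)^3/Abs(sin(u)).
Assemble K = (LN − M²)/(EG − F²) = 1/36. At (u, v) = (pi/3, pi): K = 1/36.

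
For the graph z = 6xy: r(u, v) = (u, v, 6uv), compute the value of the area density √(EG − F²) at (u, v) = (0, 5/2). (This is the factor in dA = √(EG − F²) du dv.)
√(EG − F²)|_{(0, 5/2)} = sqrt(226)

E = 36*v^2 + 1, F = 36*u*v, G = 36*u^2 + 1, so EG − F² = 36*u^2 + 36*v^2 + 1. Taking the positive square root: √(EG − F²) = sqrt(36*u^2 + 36*v^2 + 1). At (u, v) = (0, 5/2): sqrt(226).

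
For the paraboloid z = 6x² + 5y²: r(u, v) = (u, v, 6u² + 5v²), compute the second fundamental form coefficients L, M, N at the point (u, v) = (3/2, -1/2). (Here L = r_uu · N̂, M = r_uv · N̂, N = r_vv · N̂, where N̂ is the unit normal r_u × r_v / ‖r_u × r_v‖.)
L = 6*sqrt(14)/35;  M = 0;  N = sqrt(14)/7

Compute the unit normal N̂(u, v) = (-12*u/sqrt(144*u^2 + 100*v^2 + 1), -10*v/sqrt(144*u^2 + 100*v^2 + 1), 1/sqrt(144*u^2 + 100*v^2 + 1)), and the second partials r_uu, r_uv, r_vv. Take dot products:
  L(u, v) = r_uu · N̂ = 12/sqrt(144*u^2 + 100*v^2 + 1),
  M(u, v) = r_uv · N̂ = 0,
  N(u, v) = r_vv · N̂ = 10/sqrt(144*u^2 + 100*v^2 + 1).
Evaluating at (u, v) = (3/2, -1/2):
  L = 6*sqrt(14)/35, M = 0, N = sqrt(14)/7.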